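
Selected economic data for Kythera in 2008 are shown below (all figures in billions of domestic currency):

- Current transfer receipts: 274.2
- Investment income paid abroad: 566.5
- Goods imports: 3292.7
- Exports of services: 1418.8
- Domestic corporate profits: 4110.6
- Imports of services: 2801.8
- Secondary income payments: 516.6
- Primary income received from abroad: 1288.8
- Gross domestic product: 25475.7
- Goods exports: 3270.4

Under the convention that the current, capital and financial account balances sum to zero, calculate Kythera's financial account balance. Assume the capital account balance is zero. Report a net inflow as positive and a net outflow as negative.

925.4

Goods balance = 3270.4 - 3292.7 = -22.3
Services balance = 1418.8 - 2801.8 = -1383.0
Trade balance (goods + services) = -22.3 + (-1383.0) = -1405.3
Net primary income = 1288.8 - 566.5 = 722.3
Net secondary income = 274.2 - 516.6 = -242.4
Current account = -1405.3 + 722.3 + (-242.4) = -925.4
Financial account = -(-925.4) = 925.4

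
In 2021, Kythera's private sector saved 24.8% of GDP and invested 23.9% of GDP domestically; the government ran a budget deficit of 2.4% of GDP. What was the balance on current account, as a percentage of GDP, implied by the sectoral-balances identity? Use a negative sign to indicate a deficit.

-1.5

By the sectoral-balances identity, CA = (S_private - I) + (T - G).
Private balance = 24.8 - 23.9 = 0.9
Government balance (T - G) = -2.4
CA = 0.9 + (-2.4) = -1.5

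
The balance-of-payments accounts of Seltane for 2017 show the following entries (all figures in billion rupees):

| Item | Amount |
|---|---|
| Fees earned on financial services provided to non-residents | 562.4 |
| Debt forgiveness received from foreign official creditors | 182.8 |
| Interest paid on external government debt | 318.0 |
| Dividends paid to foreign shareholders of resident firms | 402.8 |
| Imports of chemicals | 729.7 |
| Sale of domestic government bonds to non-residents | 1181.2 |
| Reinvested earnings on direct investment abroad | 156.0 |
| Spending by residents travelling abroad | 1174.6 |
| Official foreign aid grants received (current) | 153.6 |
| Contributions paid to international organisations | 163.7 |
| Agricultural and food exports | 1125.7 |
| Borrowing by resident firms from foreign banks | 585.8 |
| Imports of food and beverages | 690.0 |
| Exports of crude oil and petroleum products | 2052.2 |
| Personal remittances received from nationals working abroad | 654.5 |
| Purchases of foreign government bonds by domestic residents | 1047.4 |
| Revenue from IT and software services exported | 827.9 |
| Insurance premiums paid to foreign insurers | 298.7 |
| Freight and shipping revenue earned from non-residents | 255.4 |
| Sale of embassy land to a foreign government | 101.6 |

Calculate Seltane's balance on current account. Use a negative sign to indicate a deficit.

2010.2

Goods: 2052.2 - 729.7 + 1125.7 - 690.0 = 1758.2
Services: 562.4 - 298.7 + 255.4 - 1174.6 + 827.9 = 172.4
Primary income: -402.8 - 318.0 + 156.0 = -564.8
Secondary income: 153.6 + 654.5 - 163.7 = 644.4
Current account = 1758.2 + 172.4 + (-564.8) + 644.4 = 2010.2
(Excluded from the current account — capital account: debt forgiveness received from foreign official creditors 182.8, sale of embassy land to a foreign government 101.6; financial account: sale of domestic government bonds to non-residents 1181.2, borrowing by resident firms from foreign banks 585.8, purchases of foreign government bonds by domestic residents 1047.4.)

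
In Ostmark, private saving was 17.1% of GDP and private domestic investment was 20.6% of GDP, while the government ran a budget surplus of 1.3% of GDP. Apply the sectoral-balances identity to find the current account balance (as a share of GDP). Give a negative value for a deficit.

By the sectoral-balances identity, CA = (S_private - I) + (T - G).
Private balance = 17.1 - 20.6 = -3.5
Government balance (T - G) = 1.3
CA = -3.5 + 1.3 = -2.2

-2.2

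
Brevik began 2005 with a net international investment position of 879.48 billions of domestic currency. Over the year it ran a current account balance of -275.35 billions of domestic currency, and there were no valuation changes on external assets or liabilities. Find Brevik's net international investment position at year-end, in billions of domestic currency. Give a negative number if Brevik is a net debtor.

604.13

With no valuation effects, change in NIIP = current account = -275.35
End-of-year NIIP = 879.48 + (-275.35) = 604.13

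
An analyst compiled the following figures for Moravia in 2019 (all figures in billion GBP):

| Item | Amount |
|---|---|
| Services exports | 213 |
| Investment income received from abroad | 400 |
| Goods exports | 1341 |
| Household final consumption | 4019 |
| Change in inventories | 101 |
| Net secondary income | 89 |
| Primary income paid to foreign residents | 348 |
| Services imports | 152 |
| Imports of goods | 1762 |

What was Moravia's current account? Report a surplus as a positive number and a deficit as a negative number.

-219

Goods balance = 1341 - 1762 = -421
Services balance = 213 - 152 = 61
Trade balance (goods + services) = -421 + 61 = -360
Net primary income = 400 - 348 = 52
Net secondary income = 89
Current account = -360 + 52 + 89 = -219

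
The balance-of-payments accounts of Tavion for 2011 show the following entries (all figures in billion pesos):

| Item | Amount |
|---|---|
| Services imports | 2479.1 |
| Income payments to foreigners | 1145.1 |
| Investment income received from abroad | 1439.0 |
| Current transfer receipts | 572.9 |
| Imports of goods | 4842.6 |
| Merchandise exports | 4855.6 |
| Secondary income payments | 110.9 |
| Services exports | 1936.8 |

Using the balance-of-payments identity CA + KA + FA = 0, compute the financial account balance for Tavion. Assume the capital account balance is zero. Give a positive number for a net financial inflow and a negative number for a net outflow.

Goods balance = 4855.6 - 4842.6 = 13.0
Services balance = 1936.8 - 2479.1 = -542.3
Trade balance (goods + services) = 13.0 + (-542.3) = -529.3
Net primary income = 1439.0 - 1145.1 = 293.9
Net secondary income = 572.9 - 110.9 = 462.0
Current account = -529.3 + 293.9 + 462.0 = 226.6
Financial account = -(226.6) = -226.6

-226.6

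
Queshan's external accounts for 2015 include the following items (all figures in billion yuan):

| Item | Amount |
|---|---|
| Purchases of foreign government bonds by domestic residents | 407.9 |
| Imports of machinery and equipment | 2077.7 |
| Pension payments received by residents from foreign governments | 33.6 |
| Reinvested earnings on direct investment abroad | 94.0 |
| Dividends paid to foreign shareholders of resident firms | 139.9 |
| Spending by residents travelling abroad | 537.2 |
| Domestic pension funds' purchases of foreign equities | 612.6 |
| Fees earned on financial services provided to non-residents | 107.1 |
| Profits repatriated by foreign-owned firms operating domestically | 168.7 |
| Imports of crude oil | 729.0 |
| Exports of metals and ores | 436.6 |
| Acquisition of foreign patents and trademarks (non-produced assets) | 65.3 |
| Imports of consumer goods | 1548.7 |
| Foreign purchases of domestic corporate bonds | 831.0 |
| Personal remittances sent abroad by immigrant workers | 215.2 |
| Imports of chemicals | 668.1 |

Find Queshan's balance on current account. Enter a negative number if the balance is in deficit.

-5413.2

Goods: 436.6 - 2077.7 - 668.1 - 729.0 - 1548.7 = -4586.9
Services: 107.1 - 537.2 = -430.1
Primary income: 94.0 - 139.9 - 168.7 = -214.6
Secondary income: 33.6 - 215.2 = -181.6
Current account = (-4586.9) + (-430.1) + (-214.6) + (-181.6) = -5413.2
(Excluded from the current account — financial account: purchases of foreign government bonds by domestic residents 407.9, domestic pension funds' purchases of foreign equities 612.6, foreign purchases of domestic corporate bonds 831.0; capital account: acquisition of foreign patents and trademarks (non-produced assets) 65.3.)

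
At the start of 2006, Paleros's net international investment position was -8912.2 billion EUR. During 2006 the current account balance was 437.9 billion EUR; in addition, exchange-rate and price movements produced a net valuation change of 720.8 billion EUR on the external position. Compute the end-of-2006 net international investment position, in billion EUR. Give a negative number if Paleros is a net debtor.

Change in NIIP = current account + net valuation change = 437.9 + 720.8 = 1158.7
End-of-year NIIP = -8912.2 + 1158.7 = -7753.5

-7753.5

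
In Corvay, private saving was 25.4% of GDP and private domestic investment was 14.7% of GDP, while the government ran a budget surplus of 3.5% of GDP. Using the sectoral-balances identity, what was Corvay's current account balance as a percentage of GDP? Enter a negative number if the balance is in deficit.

14.2

By the sectoral-balances identity, CA = (S_private - I) + (T - G).
Private balance = 25.4 - 14.7 = 10.7
Government balance (T - G) = 3.5
CA = 10.7 + 3.5 = 14.2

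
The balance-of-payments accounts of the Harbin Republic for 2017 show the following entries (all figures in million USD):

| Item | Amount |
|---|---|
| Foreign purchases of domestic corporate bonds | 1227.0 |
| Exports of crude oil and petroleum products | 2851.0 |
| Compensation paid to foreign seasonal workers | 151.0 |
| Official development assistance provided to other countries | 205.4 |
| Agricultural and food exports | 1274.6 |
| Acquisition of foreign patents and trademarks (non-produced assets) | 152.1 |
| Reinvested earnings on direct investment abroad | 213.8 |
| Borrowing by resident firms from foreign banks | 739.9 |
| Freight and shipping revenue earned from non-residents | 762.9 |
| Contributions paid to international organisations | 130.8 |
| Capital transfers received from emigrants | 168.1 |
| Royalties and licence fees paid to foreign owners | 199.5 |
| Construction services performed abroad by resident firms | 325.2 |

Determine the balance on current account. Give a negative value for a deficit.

Goods: 1274.6 + 2851.0 = 4125.6
Services: -199.5 + 762.9 + 325.2 = 888.6
Primary income: 213.8 - 151.0 = 62.8
Secondary income: -205.4 - 130.8 = -336.2
Current account = 4125.6 + 888.6 + 62.8 + (-336.2) = 4740.8
(Excluded from the current account — financial account: foreign purchases of domestic corporate bonds 1227.0, borrowing by resident firms from foreign banks 739.9; capital account: acquisition of foreign patents and trademarks (non-produced assets) 152.1, capital transfers received from emigrants 168.1.)

4740.8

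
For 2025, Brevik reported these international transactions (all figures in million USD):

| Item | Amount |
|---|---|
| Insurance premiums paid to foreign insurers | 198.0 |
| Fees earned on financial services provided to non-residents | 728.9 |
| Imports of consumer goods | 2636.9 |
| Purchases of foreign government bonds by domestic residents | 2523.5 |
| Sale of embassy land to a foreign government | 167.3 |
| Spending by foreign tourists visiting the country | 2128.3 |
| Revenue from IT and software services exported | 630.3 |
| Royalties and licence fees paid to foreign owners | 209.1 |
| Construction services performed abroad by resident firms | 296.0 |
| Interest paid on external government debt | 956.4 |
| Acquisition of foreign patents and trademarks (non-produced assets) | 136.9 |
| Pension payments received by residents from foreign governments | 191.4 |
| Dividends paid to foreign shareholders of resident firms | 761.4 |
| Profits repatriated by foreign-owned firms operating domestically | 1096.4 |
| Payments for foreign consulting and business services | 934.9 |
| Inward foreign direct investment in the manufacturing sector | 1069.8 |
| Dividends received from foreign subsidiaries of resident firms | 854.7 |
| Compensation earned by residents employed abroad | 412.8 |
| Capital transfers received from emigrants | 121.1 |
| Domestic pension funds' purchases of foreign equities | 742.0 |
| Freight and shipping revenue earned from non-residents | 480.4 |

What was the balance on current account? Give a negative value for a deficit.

-1070.3

Goods: -2636.9
Services: 630.3 + 296.0 - 209.1 - 934.9 + 480.4 - 198.0 + 2128.3 + 728.9 = 2921.9
Primary income: 854.7 - 956.4 + 412.8 - 761.4 - 1096.4 = -1546.7
Secondary income: 191.4
Current account = (-2636.9) + 2921.9 + (-1546.7) + 191.4 = -1070.3
(Excluded from the current account — financial account: purchases of foreign government bonds by domestic residents 2523.5, inward foreign direct investment in the manufacturing sector 1069.8, domestic pension funds' purchases of foreign equities 742.0; capital account: sale of embassy land to a foreign government 167.3, acquisition of foreign patents and trademarks (non-produced assets) 136.9, capital transfers received from emigrants 121.1.)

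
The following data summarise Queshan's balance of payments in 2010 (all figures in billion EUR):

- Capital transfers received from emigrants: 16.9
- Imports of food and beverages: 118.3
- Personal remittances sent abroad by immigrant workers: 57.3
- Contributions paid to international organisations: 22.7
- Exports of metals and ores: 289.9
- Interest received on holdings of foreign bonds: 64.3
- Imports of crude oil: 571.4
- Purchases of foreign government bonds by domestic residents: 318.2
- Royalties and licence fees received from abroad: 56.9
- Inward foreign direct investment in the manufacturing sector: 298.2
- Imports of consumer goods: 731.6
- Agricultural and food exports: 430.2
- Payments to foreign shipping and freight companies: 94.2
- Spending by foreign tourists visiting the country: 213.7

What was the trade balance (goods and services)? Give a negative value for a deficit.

Goods: -731.6 + 289.9 + 430.2 - 118.3 - 571.4 = -701.2
Services: 56.9 - 94.2 + 213.7 = 176.4
Trade balance = -701.2 + 176.4 = -524.8
(Excluded from the trade balance — capital account: capital transfers received from emigrants 16.9; secondary income: personal remittances sent abroad by immigrant workers 57.3, contributions paid to international organisations 22.7; primary income: interest received on holdings of foreign bonds 64.3; financial account: purchases of foreign government bonds by domestic residents 318.2, inward foreign direct investment in the manufacturing sector 298.2.)

-524.8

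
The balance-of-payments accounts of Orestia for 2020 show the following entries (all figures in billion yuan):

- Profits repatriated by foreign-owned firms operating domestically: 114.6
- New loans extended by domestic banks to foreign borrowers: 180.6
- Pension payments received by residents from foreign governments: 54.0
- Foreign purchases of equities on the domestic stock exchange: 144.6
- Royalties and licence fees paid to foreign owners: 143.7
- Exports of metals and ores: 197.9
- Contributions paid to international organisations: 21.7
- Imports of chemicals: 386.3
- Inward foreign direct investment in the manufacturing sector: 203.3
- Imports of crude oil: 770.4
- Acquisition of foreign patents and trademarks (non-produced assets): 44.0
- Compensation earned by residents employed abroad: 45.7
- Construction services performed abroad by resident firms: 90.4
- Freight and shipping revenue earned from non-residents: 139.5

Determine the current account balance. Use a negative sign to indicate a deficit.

-909.2

Goods: 197.9 - 386.3 - 770.4 = -958.8
Services: -143.7 + 139.5 + 90.4 = 86.2
Primary income: 45.7 - 114.6 = -68.9
Secondary income: -21.7 + 54.0 = 32.3
Current account = (-958.8) + 86.2 + (-68.9) + 32.3 = -909.2
(Excluded from the current account — financial account: new loans extended by domestic banks to foreign borrowers 180.6, foreign purchases of equities on the domestic stock exchange 144.6, inward foreign direct investment in the manufacturing sector 203.3; capital account: acquisition of foreign patents and trademarks (non-produced assets) 44.0.)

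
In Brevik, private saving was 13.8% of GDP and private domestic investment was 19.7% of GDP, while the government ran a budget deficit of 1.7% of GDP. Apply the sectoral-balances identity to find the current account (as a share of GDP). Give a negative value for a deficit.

-7.6

By the sectoral-balances identity, CA = (S_private - I) + (T - G).
Private balance = 13.8 - 19.7 = -5.9
Government balance (T - G) = -1.7
CA = -5.9 + (-1.7) = -7.6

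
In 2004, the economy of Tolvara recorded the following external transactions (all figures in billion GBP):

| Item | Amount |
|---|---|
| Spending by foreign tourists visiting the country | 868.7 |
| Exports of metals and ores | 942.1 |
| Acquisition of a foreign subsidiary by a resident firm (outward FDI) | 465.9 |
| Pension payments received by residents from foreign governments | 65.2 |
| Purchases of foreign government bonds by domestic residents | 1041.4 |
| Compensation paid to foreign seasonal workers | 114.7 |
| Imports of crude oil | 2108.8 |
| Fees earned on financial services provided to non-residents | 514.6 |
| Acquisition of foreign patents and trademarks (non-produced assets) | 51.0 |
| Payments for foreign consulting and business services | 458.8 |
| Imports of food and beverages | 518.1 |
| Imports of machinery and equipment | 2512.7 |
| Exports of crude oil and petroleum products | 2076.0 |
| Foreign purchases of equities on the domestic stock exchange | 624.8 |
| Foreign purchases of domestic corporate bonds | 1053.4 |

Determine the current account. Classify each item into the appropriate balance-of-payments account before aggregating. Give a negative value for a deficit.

-1246.5

Goods: -2108.8 - 2512.7 - 518.1 + 2076.0 + 942.1 = -2121.5
Services: 868.7 + 514.6 - 458.8 = 924.5
Primary income: -114.7
Secondary income: 65.2
Current account = (-2121.5) + 924.5 + (-114.7) + 65.2 = -1246.5
(Excluded from the current account — financial account: acquisition of a foreign subsidiary by a resident firm (outward FDI) 465.9, purchases of foreign government bonds by domestic residents 1041.4, foreign purchases of equities on the domestic stock exchange 624.8, foreign purchases of domestic corporate bonds 1053.4; capital account: acquisition of foreign patents and trademarks (non-produced assets) 51.0.)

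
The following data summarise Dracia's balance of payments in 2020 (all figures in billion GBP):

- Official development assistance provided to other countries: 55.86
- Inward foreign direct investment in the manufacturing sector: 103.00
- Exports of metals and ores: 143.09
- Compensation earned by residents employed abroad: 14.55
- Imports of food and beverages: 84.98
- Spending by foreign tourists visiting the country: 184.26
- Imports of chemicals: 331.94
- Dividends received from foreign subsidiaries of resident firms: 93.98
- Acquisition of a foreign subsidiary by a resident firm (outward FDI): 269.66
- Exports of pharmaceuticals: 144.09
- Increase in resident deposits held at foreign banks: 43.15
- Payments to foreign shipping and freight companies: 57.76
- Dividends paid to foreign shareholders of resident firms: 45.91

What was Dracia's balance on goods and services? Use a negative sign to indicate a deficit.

-3.24

Goods: -331.94 + 143.09 - 84.98 + 144.09 = -129.74
Services: 184.26 - 57.76 = 126.50
Trade balance = -129.74 + 126.50 = -3.24
(Excluded from the trade balance — secondary income: official development assistance provided to other countries 55.86; financial account: inward foreign direct investment in the manufacturing sector 103.00, acquisition of a foreign subsidiary by a resident firm (outward FDI) 269.66, increase in resident deposits held at foreign banks 43.15; primary income: compensation earned by residents employed abroad 14.55, dividends received from foreign subsidiaries of resident firms 93.98, dividends paid to foreign shareholders of resident firms 45.91.)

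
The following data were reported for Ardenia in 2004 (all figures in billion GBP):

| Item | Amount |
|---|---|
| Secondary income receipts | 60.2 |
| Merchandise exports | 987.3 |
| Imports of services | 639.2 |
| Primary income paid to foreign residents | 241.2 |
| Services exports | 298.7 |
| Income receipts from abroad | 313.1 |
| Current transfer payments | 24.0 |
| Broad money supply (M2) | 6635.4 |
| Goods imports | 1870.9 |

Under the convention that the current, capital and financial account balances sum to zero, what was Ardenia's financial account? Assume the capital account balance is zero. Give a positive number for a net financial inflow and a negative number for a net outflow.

Goods balance = 987.3 - 1870.9 = -883.6
Services balance = 298.7 - 639.2 = -340.5
Trade balance (goods + services) = -883.6 + (-340.5) = -1224.1
Net primary income = 313.1 - 241.2 = 71.9
Net secondary income = 60.2 - 24.0 = 36.2
Current account = -1224.1 + 71.9 + 36.2 = -1116.0
Financial account = -(-1116.0) = 1116.0

1116.0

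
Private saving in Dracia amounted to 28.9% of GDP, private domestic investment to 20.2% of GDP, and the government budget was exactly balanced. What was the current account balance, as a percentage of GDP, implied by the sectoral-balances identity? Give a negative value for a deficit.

8.7

By the sectoral-balances identity, CA = (S_private - I) + (T - G).
Private balance = 28.9 - 20.2 = 8.7
Government balance (T - G) = 0
CA = 8.7 + -0.0 = 8.7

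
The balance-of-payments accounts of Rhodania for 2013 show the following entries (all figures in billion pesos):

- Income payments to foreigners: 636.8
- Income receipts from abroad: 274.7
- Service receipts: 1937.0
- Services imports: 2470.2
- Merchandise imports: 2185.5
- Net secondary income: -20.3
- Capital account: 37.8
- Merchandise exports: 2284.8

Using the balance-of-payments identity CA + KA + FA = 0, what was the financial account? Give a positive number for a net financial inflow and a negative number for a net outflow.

778.5

Goods balance = 2284.8 - 2185.5 = 99.3
Services balance = 1937.0 - 2470.2 = -533.2
Trade balance (goods + services) = 99.3 + (-533.2) = -433.9
Net primary income = 274.7 - 636.8 = -362.1
Net secondary income = -20.3
Current account = -433.9 + (-362.1) + (-20.3) = -816.3
Financial account = -(-816.3 + 37.8) = 778.5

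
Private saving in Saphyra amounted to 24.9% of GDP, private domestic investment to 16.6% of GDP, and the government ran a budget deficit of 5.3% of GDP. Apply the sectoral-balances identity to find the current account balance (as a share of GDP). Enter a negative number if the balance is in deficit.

3.0

By the sectoral-balances identity, CA = (S_private - I) + (T - G).
Private balance = 24.9 - 16.6 = 8.3
Government balance (T - G) = -5.3
CA = 8.3 + (-5.3) = 3.0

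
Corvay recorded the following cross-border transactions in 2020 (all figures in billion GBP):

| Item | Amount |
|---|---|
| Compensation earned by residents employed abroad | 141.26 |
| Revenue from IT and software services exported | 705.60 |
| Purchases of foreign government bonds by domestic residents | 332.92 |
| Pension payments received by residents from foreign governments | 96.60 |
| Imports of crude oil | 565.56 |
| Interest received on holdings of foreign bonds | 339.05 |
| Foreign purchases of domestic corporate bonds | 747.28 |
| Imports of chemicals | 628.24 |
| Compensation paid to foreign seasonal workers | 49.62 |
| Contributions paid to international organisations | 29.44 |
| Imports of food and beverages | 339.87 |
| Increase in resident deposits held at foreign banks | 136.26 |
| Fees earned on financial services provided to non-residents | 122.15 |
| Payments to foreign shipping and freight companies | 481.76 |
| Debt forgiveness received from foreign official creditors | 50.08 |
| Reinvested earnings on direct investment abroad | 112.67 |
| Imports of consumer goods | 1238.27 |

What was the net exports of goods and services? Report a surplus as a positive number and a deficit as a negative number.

-2425.95

Goods: -1238.27 - 339.87 - 565.56 - 628.24 = -2771.94
Services: 122.15 - 481.76 + 705.60 = 345.99
Trade balance = -2771.94 + 345.99 = -2425.95
(Excluded from the trade balance — primary income: compensation earned by residents employed abroad 141.26, interest received on holdings of foreign bonds 339.05, compensation paid to foreign seasonal workers 49.62, reinvested earnings on direct investment abroad 112.67; financial account: purchases of foreign government bonds by domestic residents 332.92, foreign purchases of domestic corporate bonds 747.28, increase in resident deposits held at foreign banks 136.26; secondary income: pension payments received by residents from foreign governments 96.60, contributions paid to international organisations 29.44; capital account: debt forgiveness received from foreign official creditors 50.08.)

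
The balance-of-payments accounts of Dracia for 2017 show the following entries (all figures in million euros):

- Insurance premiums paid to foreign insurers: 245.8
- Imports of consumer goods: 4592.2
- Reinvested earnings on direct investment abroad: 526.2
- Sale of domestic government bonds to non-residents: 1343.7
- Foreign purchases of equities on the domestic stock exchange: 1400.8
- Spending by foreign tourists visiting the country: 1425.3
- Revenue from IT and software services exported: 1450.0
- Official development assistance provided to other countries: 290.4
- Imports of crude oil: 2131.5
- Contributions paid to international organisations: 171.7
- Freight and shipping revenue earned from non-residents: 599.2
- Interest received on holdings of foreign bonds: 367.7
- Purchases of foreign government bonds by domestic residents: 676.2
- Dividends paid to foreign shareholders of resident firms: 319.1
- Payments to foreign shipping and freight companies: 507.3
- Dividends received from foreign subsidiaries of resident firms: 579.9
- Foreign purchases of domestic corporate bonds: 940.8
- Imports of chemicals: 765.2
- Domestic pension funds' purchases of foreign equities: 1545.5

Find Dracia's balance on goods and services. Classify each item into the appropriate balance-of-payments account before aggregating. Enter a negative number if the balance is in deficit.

-4767.5

Goods: -2131.5 - 4592.2 - 765.2 = -7488.9
Services: -507.3 + 599.2 + 1450.0 + 1425.3 - 245.8 = 2721.4
Trade balance = -7488.9 + 2721.4 = -4767.5
(Excluded from the trade balance — primary income: reinvested earnings on direct investment abroad 526.2, interest received on holdings of foreign bonds 367.7, dividends paid to foreign shareholders of resident firms 319.1, dividends received from foreign subsidiaries of resident firms 579.9; financial account: sale of domestic government bonds to non-residents 1343.7, foreign purchases of equities on the domestic stock exchange 1400.8, purchases of foreign government bonds by domestic residents 676.2, foreign purchases of domestic corporate bonds 940.8, domestic pension funds' purchases of foreign equities 1545.5; secondary income: official development assistance provided to other countries 290.4, contributions paid to international organisations 171.7.)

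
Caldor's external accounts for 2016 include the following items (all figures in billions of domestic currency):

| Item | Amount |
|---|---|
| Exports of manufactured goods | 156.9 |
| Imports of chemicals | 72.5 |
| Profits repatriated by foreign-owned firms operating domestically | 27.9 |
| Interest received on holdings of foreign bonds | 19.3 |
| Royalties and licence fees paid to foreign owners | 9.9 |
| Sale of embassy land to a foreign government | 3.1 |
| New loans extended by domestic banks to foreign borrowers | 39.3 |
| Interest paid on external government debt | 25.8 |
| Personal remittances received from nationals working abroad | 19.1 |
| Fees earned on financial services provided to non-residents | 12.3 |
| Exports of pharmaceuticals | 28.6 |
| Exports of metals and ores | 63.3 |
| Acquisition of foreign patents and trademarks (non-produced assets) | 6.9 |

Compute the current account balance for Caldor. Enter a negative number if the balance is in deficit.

Goods: 28.6 + 63.3 - 72.5 + 156.9 = 176.3
Services: 12.3 - 9.9 = 2.4
Primary income: -27.9 - 25.8 + 19.3 = -34.4
Secondary income: 19.1
Current account = 176.3 + 2.4 + (-34.4) + 19.1 = 163.4
(Excluded from the current account — capital account: sale of embassy land to a foreign government 3.1, acquisition of foreign patents and trademarks (non-produced assets) 6.9; financial account: new loans extended by domestic banks to foreign borrowers 39.3.)

163.4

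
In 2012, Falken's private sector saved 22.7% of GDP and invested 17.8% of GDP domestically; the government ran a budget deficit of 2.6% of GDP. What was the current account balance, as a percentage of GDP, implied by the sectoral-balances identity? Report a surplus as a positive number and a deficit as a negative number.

2.3

By the sectoral-balances identity, CA = (S_private - I) + (T - G).
Private balance = 22.7 - 17.8 = 4.9
Government balance (T - G) = -2.6
CA = 4.9 + (-2.6) = 2.3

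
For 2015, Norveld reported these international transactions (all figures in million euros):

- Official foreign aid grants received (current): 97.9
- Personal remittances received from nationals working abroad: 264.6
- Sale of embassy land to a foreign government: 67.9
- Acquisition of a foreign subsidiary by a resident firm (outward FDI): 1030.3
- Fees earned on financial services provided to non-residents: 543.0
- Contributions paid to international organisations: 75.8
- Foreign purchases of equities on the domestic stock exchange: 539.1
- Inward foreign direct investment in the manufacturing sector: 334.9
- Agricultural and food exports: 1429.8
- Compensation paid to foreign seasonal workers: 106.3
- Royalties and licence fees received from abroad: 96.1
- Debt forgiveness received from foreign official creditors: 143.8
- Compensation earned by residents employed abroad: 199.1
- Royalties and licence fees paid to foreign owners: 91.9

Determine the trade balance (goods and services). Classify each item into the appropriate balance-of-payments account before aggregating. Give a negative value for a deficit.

Goods: 1429.8
Services: 543.0 + 96.1 - 91.9 = 547.2
Trade balance = 1429.8 + 547.2 = 1977.0
(Excluded from the trade balance — secondary income: official foreign aid grants received (current) 97.9, personal remittances received from nationals working abroad 264.6, contributions paid to international organisations 75.8; capital account: sale of embassy land to a foreign government 67.9, debt forgiveness received from foreign official creditors 143.8; financial account: acquisition of a foreign subsidiary by a resident firm (outward FDI) 1030.3, foreign purchases of equities on the domestic stock exchange 539.1, inward foreign direct investment in the manufacturing sector 334.9; primary income: compensation paid to foreign seasonal workers 106.3, compensation earned by residents employed abroad 199.1.)

1977.0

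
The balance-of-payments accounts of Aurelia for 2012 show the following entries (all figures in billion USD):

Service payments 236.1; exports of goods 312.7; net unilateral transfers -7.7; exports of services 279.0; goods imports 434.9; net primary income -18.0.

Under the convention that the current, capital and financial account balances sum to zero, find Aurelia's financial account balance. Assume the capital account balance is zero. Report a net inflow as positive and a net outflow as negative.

105.0

Goods balance = 312.7 - 434.9 = -122.2
Services balance = 279.0 - 236.1 = 42.9
Trade balance (goods + services) = -122.2 + 42.9 = -79.3
Net primary income = -18.0
Net secondary income = -7.7
Current account = -79.3 + (-18.0) + (-7.7) = -105.0
Financial account = -(-105.0) = 105.0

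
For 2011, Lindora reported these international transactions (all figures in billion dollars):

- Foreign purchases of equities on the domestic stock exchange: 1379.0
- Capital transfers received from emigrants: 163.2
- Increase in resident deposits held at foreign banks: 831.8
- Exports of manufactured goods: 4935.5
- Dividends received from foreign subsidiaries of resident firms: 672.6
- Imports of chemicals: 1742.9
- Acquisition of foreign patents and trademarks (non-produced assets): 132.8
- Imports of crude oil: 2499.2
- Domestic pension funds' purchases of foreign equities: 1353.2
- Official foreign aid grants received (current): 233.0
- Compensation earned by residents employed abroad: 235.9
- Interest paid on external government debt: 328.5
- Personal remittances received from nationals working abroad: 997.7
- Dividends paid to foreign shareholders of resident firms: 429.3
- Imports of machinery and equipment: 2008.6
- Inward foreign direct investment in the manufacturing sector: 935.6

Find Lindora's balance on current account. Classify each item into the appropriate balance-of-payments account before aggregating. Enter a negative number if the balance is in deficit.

Goods: 4935.5 - 2008.6 - 1742.9 - 2499.2 = -1315.2
Primary income: 672.6 - 429.3 - 328.5 + 235.9 = 150.7
Secondary income: 233.0 + 997.7 = 1230.7
Current account = (-1315.2) + 150.7 + 1230.7 = 66.2
(Excluded from the current account — financial account: foreign purchases of equities on the domestic stock exchange 1379.0, increase in resident deposits held at foreign banks 831.8, domestic pension funds' purchases of foreign equities 1353.2, inward foreign direct investment in the manufacturing sector 935.6; capital account: capital transfers received from emigrants 163.2, acquisition of foreign patents and trademarks (non-produced assets) 132.8.)

66.2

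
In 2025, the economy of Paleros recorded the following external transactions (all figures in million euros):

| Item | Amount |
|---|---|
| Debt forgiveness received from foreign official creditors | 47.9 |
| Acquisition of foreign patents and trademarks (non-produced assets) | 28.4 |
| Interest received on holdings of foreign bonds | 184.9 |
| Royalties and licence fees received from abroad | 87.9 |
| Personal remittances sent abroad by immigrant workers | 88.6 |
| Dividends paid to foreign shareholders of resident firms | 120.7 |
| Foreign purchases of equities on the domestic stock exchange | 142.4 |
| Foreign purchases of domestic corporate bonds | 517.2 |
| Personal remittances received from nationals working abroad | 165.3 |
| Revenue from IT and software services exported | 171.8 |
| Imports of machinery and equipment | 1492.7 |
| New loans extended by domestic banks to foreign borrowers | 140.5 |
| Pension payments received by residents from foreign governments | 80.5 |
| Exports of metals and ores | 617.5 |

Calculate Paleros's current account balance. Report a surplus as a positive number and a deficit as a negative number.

Goods: 617.5 - 1492.7 = -875.2
Services: 87.9 + 171.8 = 259.7
Primary income: 184.9 - 120.7 = 64.2
Secondary income: -88.6 + 165.3 + 80.5 = 157.2
Current account = (-875.2) + 259.7 + 64.2 + 157.2 = -394.1
(Excluded from the current account — capital account: debt forgiveness received from foreign official creditors 47.9, acquisition of foreign patents and trademarks (non-produced assets) 28.4; financial account: foreign purchases of equities on the domestic stock exchange 142.4, foreign purchases of domestic corporate bonds 517.2, new loans extended by domestic banks to foreign borrowers 140.5.)

-394.1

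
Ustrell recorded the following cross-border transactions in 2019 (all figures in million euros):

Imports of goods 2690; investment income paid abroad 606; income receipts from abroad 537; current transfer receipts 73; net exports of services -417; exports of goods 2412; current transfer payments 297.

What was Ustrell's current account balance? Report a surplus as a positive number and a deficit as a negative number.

Goods balance = 2412 - 2690 = -278
Services balance = -417
Trade balance (goods + services) = -278 + (-417) = -695
Net primary income = 537 - 606 = -69
Net secondary income = 73 - 297 = -224
Current account = -695 + (-69) + (-224) = -988

-988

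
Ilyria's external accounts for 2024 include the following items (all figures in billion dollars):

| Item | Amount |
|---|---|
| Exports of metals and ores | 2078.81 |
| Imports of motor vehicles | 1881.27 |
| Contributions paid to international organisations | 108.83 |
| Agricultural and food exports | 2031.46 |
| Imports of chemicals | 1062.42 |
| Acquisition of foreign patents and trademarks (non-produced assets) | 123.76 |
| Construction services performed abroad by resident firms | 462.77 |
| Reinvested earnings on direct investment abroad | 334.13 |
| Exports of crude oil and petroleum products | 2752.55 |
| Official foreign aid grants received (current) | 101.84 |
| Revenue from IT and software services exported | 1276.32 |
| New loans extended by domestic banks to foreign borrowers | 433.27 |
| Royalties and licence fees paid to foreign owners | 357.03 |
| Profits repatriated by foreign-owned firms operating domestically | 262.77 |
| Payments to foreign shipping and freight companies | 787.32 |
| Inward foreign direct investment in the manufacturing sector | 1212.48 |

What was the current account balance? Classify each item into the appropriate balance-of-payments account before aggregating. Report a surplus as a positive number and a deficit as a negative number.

Goods: -1062.42 + 2752.55 - 1881.27 + 2031.46 + 2078.81 = 3919.13
Services: 462.77 - 787.32 - 357.03 + 1276.32 = 594.74
Primary income: -262.77 + 334.13 = 71.36
Secondary income: 101.84 - 108.83 = -6.99
Current account = 3919.13 + 594.74 + 71.36 + (-6.99) = 4578.24
(Excluded from the current account — capital account: acquisition of foreign patents and trademarks (non-produced assets) 123.76; financial account: new loans extended by domestic banks to foreign borrowers 433.27, inward foreign direct investment in the manufacturing sector 1212.48.)

4578.24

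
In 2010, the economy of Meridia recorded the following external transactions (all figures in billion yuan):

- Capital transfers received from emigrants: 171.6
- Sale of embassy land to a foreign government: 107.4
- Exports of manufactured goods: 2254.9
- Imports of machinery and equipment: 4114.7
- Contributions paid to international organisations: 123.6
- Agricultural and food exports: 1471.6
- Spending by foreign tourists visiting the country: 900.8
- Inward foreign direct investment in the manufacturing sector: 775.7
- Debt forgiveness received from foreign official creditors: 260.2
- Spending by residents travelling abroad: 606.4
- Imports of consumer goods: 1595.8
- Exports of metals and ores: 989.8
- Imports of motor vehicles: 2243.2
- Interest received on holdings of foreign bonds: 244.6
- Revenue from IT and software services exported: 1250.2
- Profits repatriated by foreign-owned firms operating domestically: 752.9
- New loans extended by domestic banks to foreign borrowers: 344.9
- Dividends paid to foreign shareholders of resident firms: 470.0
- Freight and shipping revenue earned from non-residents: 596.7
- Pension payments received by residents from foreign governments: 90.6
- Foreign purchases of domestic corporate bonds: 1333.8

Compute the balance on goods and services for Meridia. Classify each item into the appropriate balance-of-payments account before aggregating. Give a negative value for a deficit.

Goods: 989.8 + 1471.6 - 4114.7 - 2243.2 + 2254.9 - 1595.8 = -3237.4
Services: 900.8 + 1250.2 - 606.4 + 596.7 = 2141.3
Trade balance = -3237.4 + 2141.3 = -1096.1
(Excluded from the trade balance — capital account: capital transfers received from emigrants 171.6, sale of embassy land to a foreign government 107.4, debt forgiveness received from foreign official creditors 260.2; secondary income: contributions paid to international organisations 123.6, pension payments received by residents from foreign governments 90.6; financial account: inward foreign direct investment in the manufacturing sector 775.7, new loans extended by domestic banks to foreign borrowers 344.9, foreign purchases of domestic corporate bonds 1333.8; primary income: interest received on holdings of foreign bonds 244.6, profits repatriated by foreign-owned firms operating domestically 752.9, dividends paid to foreign shareholders of resident firms 470.0.)

-1096.1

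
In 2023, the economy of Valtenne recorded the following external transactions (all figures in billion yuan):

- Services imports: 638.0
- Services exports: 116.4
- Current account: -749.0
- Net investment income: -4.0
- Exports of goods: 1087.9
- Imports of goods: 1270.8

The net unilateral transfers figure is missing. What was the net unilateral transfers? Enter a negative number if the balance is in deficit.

Current account = goods balance + services balance + net primary income + net secondary income
Sum of the known components = -708.5
Net unilateral transfers = CA - (known components) = -749.0 - (-708.5) = -40.5

-40.5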